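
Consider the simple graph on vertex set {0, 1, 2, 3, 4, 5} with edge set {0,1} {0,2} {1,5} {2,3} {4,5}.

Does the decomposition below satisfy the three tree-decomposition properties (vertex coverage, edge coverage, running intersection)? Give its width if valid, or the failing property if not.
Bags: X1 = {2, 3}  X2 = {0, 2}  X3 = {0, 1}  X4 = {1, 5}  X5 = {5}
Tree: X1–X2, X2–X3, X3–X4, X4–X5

A tree decomposition must satisfy three properties: every vertex lies in some bag; for every edge, both endpoints lie together in some bag; and for every vertex, the bags containing it form a connected subtree. Here vertex 4 appears in no bag, so the decomposition is invalid.

No — vertex 4 appears in no bag.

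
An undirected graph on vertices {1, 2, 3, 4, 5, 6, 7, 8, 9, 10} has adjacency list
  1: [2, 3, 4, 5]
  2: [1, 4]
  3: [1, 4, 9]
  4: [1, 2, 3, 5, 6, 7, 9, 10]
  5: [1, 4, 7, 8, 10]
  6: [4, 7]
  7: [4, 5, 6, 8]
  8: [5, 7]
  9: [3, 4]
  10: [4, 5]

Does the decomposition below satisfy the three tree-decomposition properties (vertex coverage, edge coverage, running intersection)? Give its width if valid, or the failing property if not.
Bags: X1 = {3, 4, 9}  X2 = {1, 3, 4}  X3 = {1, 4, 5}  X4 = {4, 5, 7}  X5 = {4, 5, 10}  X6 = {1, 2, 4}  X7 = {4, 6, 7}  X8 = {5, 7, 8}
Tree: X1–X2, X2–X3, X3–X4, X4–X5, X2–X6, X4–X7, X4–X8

Yes; width 2.

Checking the three conditions: (i) the bags cover all of {1, 2, 3, 4, 5, 6, 7, 8, 9, 10}; (ii) for each edge, some bag contains both endpoints; (iii) the bags containing any fixed vertex form a subtree. All hold, so the decomposition is valid with width 3 − 1 = 2.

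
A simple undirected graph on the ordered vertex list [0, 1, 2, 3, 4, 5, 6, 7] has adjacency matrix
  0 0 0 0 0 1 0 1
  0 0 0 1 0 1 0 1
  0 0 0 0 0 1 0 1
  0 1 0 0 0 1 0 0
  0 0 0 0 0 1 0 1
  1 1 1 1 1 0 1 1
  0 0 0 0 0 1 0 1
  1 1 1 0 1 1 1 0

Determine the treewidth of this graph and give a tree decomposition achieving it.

The largest bag has 3 vertices, giving width 2; this decomposition certifies tw(G) ≤ 2. On the other hand G contains the 3-clique {1, 3, 5}. A clique must lie in a single bag of any decomposition, so no decomposition can have width below 2. The upper and lower bounds meet at 2, so that is the treewidth.

Treewidth 2.
One optimal decomposition is:
Bags: B1 = {1, 5, 7}  B2 = {5, 6, 7}  B3 = {0, 5, 7}  B4 = {4, 5, 7}  B5 = {1, 3, 5}  B6 = {2, 5, 7}
Tree: B1–B2, B1–B3, B1–B4, B1–B5, B2–B6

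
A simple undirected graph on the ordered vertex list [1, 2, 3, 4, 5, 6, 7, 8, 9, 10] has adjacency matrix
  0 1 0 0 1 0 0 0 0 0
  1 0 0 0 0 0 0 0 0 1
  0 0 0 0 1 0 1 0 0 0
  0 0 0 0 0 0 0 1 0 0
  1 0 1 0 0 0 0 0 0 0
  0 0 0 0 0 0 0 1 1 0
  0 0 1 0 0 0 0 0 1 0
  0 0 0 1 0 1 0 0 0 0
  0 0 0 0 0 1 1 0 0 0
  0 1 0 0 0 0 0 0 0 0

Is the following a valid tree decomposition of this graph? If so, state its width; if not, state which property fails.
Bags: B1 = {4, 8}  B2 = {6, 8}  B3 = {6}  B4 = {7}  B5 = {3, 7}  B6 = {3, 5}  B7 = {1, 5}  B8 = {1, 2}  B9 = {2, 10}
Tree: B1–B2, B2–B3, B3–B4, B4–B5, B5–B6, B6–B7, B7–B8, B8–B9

A tree decomposition must satisfy three properties: every vertex lies in some bag; for every edge, both endpoints lie together in some bag; and for every vertex, the bags containing it form a connected subtree. Here vertex 9 appears in no bag, so the decomposition is invalid.

No — vertex 9 appears in no bag.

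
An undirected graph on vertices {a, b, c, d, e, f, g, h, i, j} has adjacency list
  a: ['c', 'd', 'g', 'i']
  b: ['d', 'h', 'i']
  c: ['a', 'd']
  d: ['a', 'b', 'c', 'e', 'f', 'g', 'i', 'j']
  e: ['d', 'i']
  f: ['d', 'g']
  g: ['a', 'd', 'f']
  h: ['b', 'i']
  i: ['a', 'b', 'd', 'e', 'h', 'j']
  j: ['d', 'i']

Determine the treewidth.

2

A width-2 tree decomposition is:
Bags: B1 = {a, d, g}  B2 = {a, d, i}  B3 = {d, i, j}  B4 = {d, f, g}  B5 = {b, d, i}  B6 = {d, e, i}  B7 = {a, c, d}  B8 = {b, h, i}
Tree: B1–B2, B2–B3, B1–B4, B3–B5, B5–B6, B1–B7, B5–B8
The largest bag has 3 vertices, giving width 2; this decomposition certifies tw(G) ≤ 2. For the lower bound, the 3 vertices {d, f, g} are pairwise adjacent, and any tree decomposition puts a clique entirely inside one bag — forcing width ≥ 2. The upper and lower bounds meet at 2, so that is the treewidth.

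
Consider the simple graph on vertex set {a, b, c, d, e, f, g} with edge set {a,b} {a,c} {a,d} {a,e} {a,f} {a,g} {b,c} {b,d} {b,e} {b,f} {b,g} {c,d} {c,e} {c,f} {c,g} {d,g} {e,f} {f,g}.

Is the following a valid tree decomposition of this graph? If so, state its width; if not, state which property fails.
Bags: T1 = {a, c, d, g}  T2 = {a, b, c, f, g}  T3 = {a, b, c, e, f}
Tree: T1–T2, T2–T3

A tree decomposition must satisfy three properties: every vertex lies in some bag; for every edge, both endpoints lie together in some bag; and for every vertex, the bags containing it form a connected subtree. Here edge (b,d) lies in no bag, so the decomposition is invalid.

No — edge (b,d) lies in no bag.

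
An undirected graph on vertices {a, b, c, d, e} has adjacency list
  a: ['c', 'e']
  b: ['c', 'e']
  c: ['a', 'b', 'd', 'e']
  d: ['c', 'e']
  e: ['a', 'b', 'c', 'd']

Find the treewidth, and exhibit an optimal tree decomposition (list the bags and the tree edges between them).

Treewidth 2.
One such decomposition:
Bags: B1 = {c, d, e}  B2 = {a, c, e}  B3 = {b, c, e}
Tree: B1–B2, B2–B3

The largest bag has 3 vertices, giving width 2; this decomposition certifies tw(G) ≤ 2. For the lower bound, the 3 vertices {c, d, e} are pairwise adjacent, and any tree decomposition puts a clique entirely inside one bag — forcing width ≥ 2. Therefore the treewidth is 2.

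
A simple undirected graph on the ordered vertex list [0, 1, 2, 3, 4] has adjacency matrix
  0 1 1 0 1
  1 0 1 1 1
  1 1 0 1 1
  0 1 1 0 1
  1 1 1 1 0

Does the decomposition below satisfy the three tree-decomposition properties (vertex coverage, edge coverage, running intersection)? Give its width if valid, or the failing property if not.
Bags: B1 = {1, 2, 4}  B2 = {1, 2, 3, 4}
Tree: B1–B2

No — vertex 0 appears in no bag.

A tree decomposition must satisfy three properties: every vertex lies in some bag; for every edge, both endpoints lie together in some bag; and for every vertex, the bags containing it form a connected subtree. Here vertex 0 appears in no bag, so the decomposition is invalid.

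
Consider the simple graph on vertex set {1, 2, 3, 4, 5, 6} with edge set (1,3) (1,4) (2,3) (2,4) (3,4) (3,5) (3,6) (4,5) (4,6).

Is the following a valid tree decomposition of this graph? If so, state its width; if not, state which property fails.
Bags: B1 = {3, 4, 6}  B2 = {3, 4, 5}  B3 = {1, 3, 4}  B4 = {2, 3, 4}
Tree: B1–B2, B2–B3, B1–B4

Yes; width 2.

Checking the three conditions: (i) the bags cover all of {1, 2, 3, 4, 5, 6}; (ii) for each edge, some bag contains both endpoints; (iii) the bags containing any fixed vertex form a subtree. All hold, so the decomposition is valid with width 3 − 1 = 2.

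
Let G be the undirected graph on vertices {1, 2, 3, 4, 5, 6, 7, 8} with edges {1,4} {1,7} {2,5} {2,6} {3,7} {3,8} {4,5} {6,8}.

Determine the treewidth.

A width-2 tree decomposition is:
Bags: B1 = {3, 6, 8}  B2 = {2, 3, 6}  B3 = {2, 3, 5}  B4 = {3, 4, 5}  B5 = {1, 3, 4}  B6 = {1, 3, 7}
Tree: B1–B2, B2–B3, B3–B4, B4–B5, B5–B6
The largest bag has 3 vertices, giving width 2; this decomposition certifies tw(G) ≤ 2. Since 3–8–6–2–5–4–1–7–3 is a cycle in G, G is not acyclic. Forests are exactly the graphs of treewidth ≤ 1, so tw(G) ≥ 2. Therefore the treewidth is 2.

2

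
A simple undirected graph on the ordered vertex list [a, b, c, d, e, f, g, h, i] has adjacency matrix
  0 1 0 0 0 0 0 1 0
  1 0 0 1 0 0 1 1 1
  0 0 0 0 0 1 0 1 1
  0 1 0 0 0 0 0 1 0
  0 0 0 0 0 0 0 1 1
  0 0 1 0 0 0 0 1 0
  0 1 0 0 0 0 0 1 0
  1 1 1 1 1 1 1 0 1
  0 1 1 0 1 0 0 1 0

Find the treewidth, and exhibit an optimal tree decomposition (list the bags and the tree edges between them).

Treewidth 2.
Bags: B1 = {b, h, i}  B2 = {e, h, i}  B3 = {c, h, i}  B4 = {b, d, h}  B5 = {b, g, h}  B6 = {c, f, h}  B7 = {a, b, h}
Tree: B1–B2, B2–B3, B1–B4, B4–B5, B3–B6, B1–B7

Each bag holds 3 vertices, so the decomposition has width 2, which upper-bounds the treewidth. On the other hand G contains the 3-clique {e, h, i}. A clique must lie in a single bag of any decomposition, so no decomposition can have width below 2. Combining the bounds, tw(G) = 2.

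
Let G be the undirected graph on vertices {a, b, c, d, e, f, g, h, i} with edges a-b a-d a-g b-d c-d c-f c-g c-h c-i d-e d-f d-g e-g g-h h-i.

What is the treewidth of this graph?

A width-2 tree decomposition is:
Bags: B1 = {a, d, g}  B2 = {d, e, g}  B3 = {c, d, g}  B4 = {c, d, f}  B5 = {a, b, d}  B6 = {c, g, h}  B7 = {c, h, i}
Tree: B1–B2, B1–B3, B3–B4, B1–B5, B3–B6, B6–B7
The largest bag has 3 vertices, giving width 2; this decomposition certifies tw(G) ≤ 2. On the other hand G contains the 3-clique {d, e, g}. A clique must lie in a single bag of any decomposition, so no decomposition can have width below 2. The upper and lower bounds meet at 2, so that is the treewidth.

2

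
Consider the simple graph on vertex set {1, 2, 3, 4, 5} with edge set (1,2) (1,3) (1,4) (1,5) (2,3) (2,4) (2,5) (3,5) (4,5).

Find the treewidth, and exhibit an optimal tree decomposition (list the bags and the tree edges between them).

The largest bag has 4 vertices, giving width 3; this decomposition certifies tw(G) ≤ 3. Conversely, {1, 2, 3, 5} is a clique of size 4, and the vertices of any clique must share a bag in every tree decomposition; so some bag has ≥ 4 vertices and tw(G) ≥ 3. Combining the bounds, tw(G) = 3.

Treewidth 3.
One optimal decomposition is:
Bags: B1 = {1, 2, 4, 5}  B2 = {1, 2, 3, 5}
Tree: B1–B2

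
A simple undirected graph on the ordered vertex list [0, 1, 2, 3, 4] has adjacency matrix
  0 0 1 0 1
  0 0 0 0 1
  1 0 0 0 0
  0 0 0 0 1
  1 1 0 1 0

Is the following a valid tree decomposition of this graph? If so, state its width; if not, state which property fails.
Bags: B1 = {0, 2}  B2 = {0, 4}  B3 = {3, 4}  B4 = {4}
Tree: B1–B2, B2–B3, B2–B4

A tree decomposition must satisfy three properties: every vertex lies in some bag; for every edge, both endpoints lie together in some bag; and for every vertex, the bags containing it form a connected subtree. Here vertex 1 appears in no bag, so the decomposition is invalid.

No — vertex 1 appears in no bag.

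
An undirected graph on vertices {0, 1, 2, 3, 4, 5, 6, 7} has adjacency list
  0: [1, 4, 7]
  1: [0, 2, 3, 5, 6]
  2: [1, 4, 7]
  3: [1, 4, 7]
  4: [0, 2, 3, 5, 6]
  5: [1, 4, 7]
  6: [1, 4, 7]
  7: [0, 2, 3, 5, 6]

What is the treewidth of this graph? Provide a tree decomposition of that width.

Treewidth 3.
One optimal decomposition is:
Bags: B1 = {1, 2, 4, 7}  B2 = {1, 4, 5, 7}  B3 = {0, 1, 4, 7}  B4 = {1, 4, 6, 7}  B5 = {1, 3, 4, 7}
Tree: B1–B2, B2–B3, B3–B4, B4–B5

The largest bag has 4 vertices, giving width 3; this decomposition certifies tw(G) ≤ 3. For the lower bound: the 4 vertex sets {2,4}, {1,5}, {7}, {0} are disjoint, each induces a connected subgraph, and every pair is joined by at least one edge of G. Contracting each set to a single vertex therefore yields K_{4} as a minor, and since treewidth is minor-monotone, tw(G) ≥ tw(K_{4}) = 3. Therefore the treewidth is 3.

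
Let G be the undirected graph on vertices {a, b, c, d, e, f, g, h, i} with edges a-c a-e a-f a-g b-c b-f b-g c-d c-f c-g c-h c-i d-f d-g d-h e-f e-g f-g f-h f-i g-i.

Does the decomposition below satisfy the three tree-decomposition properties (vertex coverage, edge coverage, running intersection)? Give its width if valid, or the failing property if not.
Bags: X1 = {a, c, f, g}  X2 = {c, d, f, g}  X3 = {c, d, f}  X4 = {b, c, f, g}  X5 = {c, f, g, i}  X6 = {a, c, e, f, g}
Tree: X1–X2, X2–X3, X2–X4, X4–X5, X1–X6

A tree decomposition must satisfy three properties: every vertex lies in some bag; for every edge, both endpoints lie together in some bag; and for every vertex, the bags containing it form a connected subtree. Here vertex h appears in no bag, so the decomposition is invalid.

No — vertex h appears in no bag.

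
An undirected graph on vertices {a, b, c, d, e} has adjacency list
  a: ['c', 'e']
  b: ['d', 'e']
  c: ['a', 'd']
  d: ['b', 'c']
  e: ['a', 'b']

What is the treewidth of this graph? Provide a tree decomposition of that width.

Treewidth 2.
One such decomposition:
Bags: B1 = {b, c, d}  B2 = {a, b, c}  B3 = {a, b, e}
Tree: B1–B2, B2–B3

Each bag holds 3 vertices, so the decomposition has width 2, which upper-bounds the treewidth. The edges b–d–c–a–e–b form a cycle, so G is not a tree and its treewidth is at least 2. Hence tw(G) = 2 exactly.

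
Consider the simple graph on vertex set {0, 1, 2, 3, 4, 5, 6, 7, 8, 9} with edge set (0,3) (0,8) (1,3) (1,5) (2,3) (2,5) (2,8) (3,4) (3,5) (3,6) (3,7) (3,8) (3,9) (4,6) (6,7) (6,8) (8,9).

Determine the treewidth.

A width-2 tree decomposition is:
Bags: B1 = {3, 4, 6}  B2 = {3, 6, 8}  B3 = {3, 6, 7}  B4 = {3, 8, 9}  B5 = {2, 3, 8}  B6 = {2, 3, 5}  B7 = {0, 3, 8}  B8 = {1, 3, 5}
Tree: B1–B2, B1–B3, B2–B4, B2–B5, B5–B6, B2–B7, B6–B8
Each bag holds 3 vertices, so the decomposition has width 2, which upper-bounds the treewidth. For the lower bound, the 3 vertices {1, 3, 5} are pairwise adjacent, and any tree decomposition puts a clique entirely inside one bag — forcing width ≥ 2. Therefore the treewidth is 2.

2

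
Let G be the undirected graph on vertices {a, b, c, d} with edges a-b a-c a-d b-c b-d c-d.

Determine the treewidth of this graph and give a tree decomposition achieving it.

Treewidth 3.
One such decomposition:
Bags: B1 = {a, b, c, d}
Tree: (single bag)

With just one bag of size 4, the width is 4 − 1 = 3, so tw(G) ≤ 3. Conversely, {a, b, c, d} is a clique of size 4, and the vertices of any clique must share a bag in every tree decomposition; so some bag has ≥ 4 vertices and tw(G) ≥ 3. Therefore the treewidth is 3.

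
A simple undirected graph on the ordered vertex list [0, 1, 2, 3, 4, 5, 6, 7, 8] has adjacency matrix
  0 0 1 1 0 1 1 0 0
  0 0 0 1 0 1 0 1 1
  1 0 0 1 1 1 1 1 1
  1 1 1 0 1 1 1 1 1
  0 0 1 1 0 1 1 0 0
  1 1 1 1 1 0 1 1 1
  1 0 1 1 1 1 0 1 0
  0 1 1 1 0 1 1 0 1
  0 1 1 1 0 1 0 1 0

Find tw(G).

4

A width-4 tree decomposition is:
Bags: B1 = {2, 3, 5, 6, 7}  B2 = {2, 3, 4, 5, 6}  B3 = {2, 3, 5, 7, 8}  B4 = {0, 2, 3, 5, 6}  B5 = {1, 3, 5, 7, 8}
Tree: B1–B2, B1–B3, B2–B4, B3–B5
Each bag holds 5 vertices, so the decomposition has width 4, which upper-bounds the treewidth. For the lower bound, the 5 vertices {1, 3, 5, 7, 8} are pairwise adjacent, and any tree decomposition puts a clique entirely inside one bag — forcing width ≥ 4. Therefore the treewidth is 4.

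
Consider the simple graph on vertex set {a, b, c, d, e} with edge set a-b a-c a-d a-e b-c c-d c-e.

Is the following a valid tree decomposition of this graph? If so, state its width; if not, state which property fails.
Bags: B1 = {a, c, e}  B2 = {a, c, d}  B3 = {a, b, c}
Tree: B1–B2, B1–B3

Yes; width 2.

Checking the three conditions: (i) the bags cover all of {a, b, c, d, e}; (ii) for each edge, some bag contains both endpoints; (iii) the bags containing any fixed vertex form a subtree. All hold, so the decomposition is valid with width 3 − 1 = 2.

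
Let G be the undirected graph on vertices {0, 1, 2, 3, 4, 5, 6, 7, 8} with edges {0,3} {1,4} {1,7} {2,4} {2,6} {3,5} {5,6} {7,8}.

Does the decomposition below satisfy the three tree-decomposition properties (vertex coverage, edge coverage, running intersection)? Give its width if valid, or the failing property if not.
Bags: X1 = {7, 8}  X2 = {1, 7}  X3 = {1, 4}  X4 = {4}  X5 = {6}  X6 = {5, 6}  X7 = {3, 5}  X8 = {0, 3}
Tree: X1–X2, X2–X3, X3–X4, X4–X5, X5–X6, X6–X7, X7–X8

No — vertex 2 appears in no bag.

A tree decomposition must satisfy three properties: every vertex lies in some bag; for every edge, both endpoints lie together in some bag; and for every vertex, the bags containing it form a connected subtree. Here vertex 2 appears in no bag, so the decomposition is invalid.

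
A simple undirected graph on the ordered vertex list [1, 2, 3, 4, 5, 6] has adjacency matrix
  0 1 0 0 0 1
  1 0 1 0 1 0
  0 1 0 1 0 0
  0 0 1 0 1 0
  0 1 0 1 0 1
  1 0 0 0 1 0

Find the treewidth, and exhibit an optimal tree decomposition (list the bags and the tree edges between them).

Each bag holds 3 vertices, so the decomposition has width 2, which upper-bounds the treewidth. Since 6–1–2–5–6 is a cycle in G, G is not acyclic. Forests are exactly the graphs of treewidth ≤ 1, so tw(G) ≥ 2. Therefore the treewidth is 2.

Treewidth 2.
One optimal decomposition is:
Bags: B1 = {1, 5, 6}  B2 = {1, 2, 5}  B3 = {2, 4, 5}  B4 = {2, 3, 4}
Tree: B1–B2, B2–B3, B3–B4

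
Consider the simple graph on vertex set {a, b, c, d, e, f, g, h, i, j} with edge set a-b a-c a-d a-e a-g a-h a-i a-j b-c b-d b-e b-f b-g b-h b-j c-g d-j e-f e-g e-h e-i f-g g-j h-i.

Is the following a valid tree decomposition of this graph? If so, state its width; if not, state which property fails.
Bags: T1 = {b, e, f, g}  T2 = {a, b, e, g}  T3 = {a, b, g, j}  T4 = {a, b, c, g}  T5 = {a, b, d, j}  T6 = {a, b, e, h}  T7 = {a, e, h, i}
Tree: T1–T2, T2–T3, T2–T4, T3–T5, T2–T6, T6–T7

Checking the three conditions: (i) the bags cover all of {a, b, c, d, e, f, g, h, i, j}; (ii) for each edge, some bag contains both endpoints; (iii) the bags containing any fixed vertex form a subtree. All hold, so the decomposition is valid with width 4 − 1 = 3.

Yes; width 3.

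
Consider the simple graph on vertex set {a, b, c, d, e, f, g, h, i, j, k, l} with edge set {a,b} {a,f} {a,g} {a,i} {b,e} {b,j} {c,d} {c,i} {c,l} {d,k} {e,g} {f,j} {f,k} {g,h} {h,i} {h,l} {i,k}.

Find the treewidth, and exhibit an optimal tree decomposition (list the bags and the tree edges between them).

The largest bag has 4 vertices, giving width 3; this decomposition certifies tw(G) ≤ 3. For the lower bound: the 4 vertex sets {b,e,j}, {f}, {a}, {g,h,i,k} are disjoint, each induces a connected subgraph, and every pair is joined by at least one edge of G. Contracting each set to a single vertex therefore yields K_{4} as a minor, and since treewidth is minor-monotone, tw(G) ≥ tw(K_{4}) = 3. Combining the bounds, tw(G) = 3.

Treewidth 3.
Bags: B1 = {b, e, f, j}  B2 = {a, b, e, f}  B3 = {a, e, f, g}  B4 = {a, f, g, k}  B5 = {a, g, i, k}  B6 = {g, h, i, k}  B7 = {d, h, i, k}  B8 = {c, d, h, i}  B9 = {c, d, h, l}
Tree: B1–B2, B2–B3, B3–B4, B4–B5, B5–B6, B6–B7, B7–B8, B8–B9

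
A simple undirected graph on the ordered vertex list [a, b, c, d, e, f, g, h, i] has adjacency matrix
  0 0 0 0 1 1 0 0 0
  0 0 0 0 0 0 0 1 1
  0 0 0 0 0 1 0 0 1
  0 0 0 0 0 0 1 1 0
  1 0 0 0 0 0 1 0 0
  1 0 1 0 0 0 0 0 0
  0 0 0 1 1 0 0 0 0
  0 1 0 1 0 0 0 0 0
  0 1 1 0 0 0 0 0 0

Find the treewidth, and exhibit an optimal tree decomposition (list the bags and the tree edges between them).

Treewidth 2.
Bags: B1 = {b, c, i}  B2 = {b, c, f}  B3 = {a, b, f}  B4 = {a, b, e}  B5 = {b, e, g}  B6 = {b, d, g}  B7 = {b, d, h}
Tree: B1–B2, B2–B3, B3–B4, B4–B5, B5–B6, B6–B7

The largest bag has 3 vertices, giving width 2; this decomposition certifies tw(G) ≤ 2. Since b–i–c–f–a–e–g–d–h–b is a cycle in G, G is not acyclic. Forests are exactly the graphs of treewidth ≤ 1, so tw(G) ≥ 2. Hence tw(G) = 2 exactly.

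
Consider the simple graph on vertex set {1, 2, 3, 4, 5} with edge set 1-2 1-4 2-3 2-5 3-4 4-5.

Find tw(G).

2

A width-2 tree decomposition is:
Bags: B1 = {2, 3, 4}  B2 = {2, 4, 5}  B3 = {1, 2, 4}
Tree: B1–B2, B2–B3
Every bag has size at most 3, so the width is 3 − 1 = 2 and tw(G) ≤ 2. Since 2–3–4–5–2 is a cycle in G, G is not acyclic. Forests are exactly the graphs of treewidth ≤ 1, so tw(G) ≥ 2. Combining the bounds, tw(G) = 2.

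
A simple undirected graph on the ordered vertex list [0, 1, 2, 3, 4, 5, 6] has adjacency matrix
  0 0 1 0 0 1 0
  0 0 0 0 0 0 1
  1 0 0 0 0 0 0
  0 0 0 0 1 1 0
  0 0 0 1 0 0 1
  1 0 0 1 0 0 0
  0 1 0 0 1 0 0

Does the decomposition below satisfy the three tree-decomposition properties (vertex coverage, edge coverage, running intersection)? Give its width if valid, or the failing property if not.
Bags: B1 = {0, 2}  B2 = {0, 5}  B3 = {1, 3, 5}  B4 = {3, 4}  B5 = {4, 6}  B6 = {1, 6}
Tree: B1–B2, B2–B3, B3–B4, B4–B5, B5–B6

No — bags containing vertex 1 are not connected in the tree.

A tree decomposition must satisfy three properties: every vertex lies in some bag; for every edge, both endpoints lie together in some bag; and for every vertex, the bags containing it form a connected subtree. Here bags containing vertex 1 are not connected in the tree, so the decomposition is invalid.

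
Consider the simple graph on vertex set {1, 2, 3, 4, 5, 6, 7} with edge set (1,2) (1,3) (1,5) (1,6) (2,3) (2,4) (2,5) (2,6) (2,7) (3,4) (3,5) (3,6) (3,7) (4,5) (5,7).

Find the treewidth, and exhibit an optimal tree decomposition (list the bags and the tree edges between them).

Treewidth 3.
One such decomposition:
Bags: B1 = {1, 2, 3, 5}  B2 = {2, 3, 5, 7}  B3 = {1, 2, 3, 6}  B4 = {2, 3, 4, 5}
Tree: B1–B2, B1–B3, B1–B4

The largest bag has 4 vertices, giving width 3; this decomposition certifies tw(G) ≤ 3. On the other hand G contains the 4-clique {1, 2, 3, 5}. A clique must lie in a single bag of any decomposition, so no decomposition can have width below 3. Therefore the treewidth is 3.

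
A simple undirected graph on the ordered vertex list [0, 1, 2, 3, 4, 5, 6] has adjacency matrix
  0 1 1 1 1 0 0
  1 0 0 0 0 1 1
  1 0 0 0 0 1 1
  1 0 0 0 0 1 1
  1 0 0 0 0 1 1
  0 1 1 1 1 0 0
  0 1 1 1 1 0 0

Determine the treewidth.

3

A width-3 tree decomposition is:
Bags: B1 = {0, 3, 5, 6}  B2 = {0, 4, 5, 6}  B3 = {0, 1, 5, 6}  B4 = {0, 2, 5, 6}
Tree: B1–B2, B2–B3, B3–B4
Every bag has size at most 4, so the width is 4 − 1 = 3 and tw(G) ≤ 3. For the lower bound: the 4 vertex sets {3,6}, {0,4}, {5}, {1} are disjoint, each induces a connected subgraph, and every pair is joined by at least one edge of G. Contracting each set to a single vertex therefore yields K_{4} as a minor, and since treewidth is minor-monotone, tw(G) ≥ tw(K_{4}) = 3. Therefore the treewidth is 3.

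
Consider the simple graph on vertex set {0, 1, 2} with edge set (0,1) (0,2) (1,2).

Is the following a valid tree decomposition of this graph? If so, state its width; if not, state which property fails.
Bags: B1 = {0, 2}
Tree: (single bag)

No — vertex 1 appears in no bag.

A tree decomposition must satisfy three properties: every vertex lies in some bag; for every edge, both endpoints lie together in some bag; and for every vertex, the bags containing it form a connected subtree. Here vertex 1 appears in no bag, so the decomposition is invalid.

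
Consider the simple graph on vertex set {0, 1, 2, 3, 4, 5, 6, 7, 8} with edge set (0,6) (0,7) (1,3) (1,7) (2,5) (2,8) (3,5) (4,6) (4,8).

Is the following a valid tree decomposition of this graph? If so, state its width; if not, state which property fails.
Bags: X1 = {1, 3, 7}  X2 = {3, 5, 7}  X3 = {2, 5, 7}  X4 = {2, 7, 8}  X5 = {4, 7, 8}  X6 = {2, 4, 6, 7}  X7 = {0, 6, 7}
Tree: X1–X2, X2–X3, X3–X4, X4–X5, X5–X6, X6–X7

A tree decomposition must satisfy three properties: every vertex lies in some bag; for every edge, both endpoints lie together in some bag; and for every vertex, the bags containing it form a connected subtree. Here bags containing vertex 2 are not connected in the tree, so the decomposition is invalid.

No — bags containing vertex 2 are not connected in the tree.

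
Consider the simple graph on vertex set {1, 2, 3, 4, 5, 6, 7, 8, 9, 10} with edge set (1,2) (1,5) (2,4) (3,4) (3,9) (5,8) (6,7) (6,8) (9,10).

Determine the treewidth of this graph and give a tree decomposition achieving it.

Every bag has size at most 2, so the width is 2 − 1 = 1 and tw(G) ≤ 1. Any graph with an edge has treewidth ≥ 1, and G has the edge 7–6. Hence tw(G) = 1 exactly.

Treewidth 1.
Bags: B1 = {6, 7}  B2 = {6, 8}  B3 = {5, 8}  B4 = {1, 5}  B5 = {1, 2}  B6 = {2, 4}  B7 = {3, 4}  B8 = {3, 9}  B9 = {9, 10}
Tree: B1–B2, B2–B3, B3–B4, B4–B5, B5–B6, B6–B7, B7–B8, B8–B9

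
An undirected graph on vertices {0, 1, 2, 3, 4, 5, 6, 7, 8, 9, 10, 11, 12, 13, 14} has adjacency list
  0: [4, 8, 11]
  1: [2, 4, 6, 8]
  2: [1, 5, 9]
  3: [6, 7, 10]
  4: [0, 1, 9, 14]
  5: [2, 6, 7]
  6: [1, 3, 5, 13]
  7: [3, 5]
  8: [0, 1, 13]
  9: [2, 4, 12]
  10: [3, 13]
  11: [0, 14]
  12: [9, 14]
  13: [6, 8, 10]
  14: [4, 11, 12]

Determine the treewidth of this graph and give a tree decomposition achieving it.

Treewidth 3.
Bags: B1 = {3, 5, 7, 10}  B2 = {3, 5, 6, 10}  B3 = {5, 6, 10, 13}  B4 = {2, 5, 6, 13}  B5 = {1, 2, 6, 13}  B6 = {1, 2, 8, 13}  B7 = {1, 2, 8, 9}  B8 = {1, 4, 8, 9}  B9 = {0, 4, 8, 9}  B10 = {0, 4, 9, 12}  B11 = {0, 4, 12, 14}  B12 = {0, 11, 12, 14}
Tree: B1–B2, B2–B3, B3–B4, B4–B5, B5–B6, B6–B7, B7–B8, B8–B9, B9–B10, B10–B11, B11–B12

The largest bag has 4 vertices, giving width 3; this decomposition certifies tw(G) ≤ 3. For the lower bound: the 4 vertex sets {3,7,10}, {5}, {6}, {1,2,8,13} are disjoint, each induces a connected subgraph, and every pair is joined by at least one edge of G. Contracting each set to a single vertex therefore yields K_{4} as a minor, and since treewidth is minor-monotone, tw(G) ≥ tw(K_{4}) = 3. Therefore the treewidth is 3.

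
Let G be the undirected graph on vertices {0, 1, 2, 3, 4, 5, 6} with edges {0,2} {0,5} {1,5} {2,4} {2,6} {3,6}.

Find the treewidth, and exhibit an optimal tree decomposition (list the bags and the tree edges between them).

Treewidth 1.
Bags: B1 = {2, 6}  B2 = {0, 2}  B3 = {0, 5}  B4 = {3, 6}  B5 = {2, 4}  B6 = {1, 5}
Tree: B1–B2, B2–B3, B1–B4, B1–B5, B3–B6

The largest bag has 2 vertices, giving width 1; this decomposition certifies tw(G) ≤ 1. Any graph with an edge has treewidth ≥ 1, and G has the edge 6–2. Hence tw(G) = 1 exactly.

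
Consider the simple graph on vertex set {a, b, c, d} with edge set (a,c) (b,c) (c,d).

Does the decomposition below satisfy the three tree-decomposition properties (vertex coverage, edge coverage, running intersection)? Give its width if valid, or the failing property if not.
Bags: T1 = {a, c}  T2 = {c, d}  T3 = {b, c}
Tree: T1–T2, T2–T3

Every vertex of G appears in some bag (union = {a, b, c, d}); every edge is covered by a bag; and for each vertex v the set of bags containing v is connected in the bag tree. The decomposition is therefore valid. The largest bag has 2 vertices, so the width is 1.

Yes; width 1.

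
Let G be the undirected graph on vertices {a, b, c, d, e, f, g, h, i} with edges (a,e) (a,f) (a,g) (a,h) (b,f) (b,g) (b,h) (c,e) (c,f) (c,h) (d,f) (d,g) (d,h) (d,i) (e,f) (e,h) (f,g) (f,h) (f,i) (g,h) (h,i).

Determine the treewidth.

3

A width-3 tree decomposition is:
Bags: B1 = {a, f, g, h}  B2 = {b, f, g, h}  B3 = {a, e, f, h}  B4 = {d, f, g, h}  B5 = {d, f, h, i}  B6 = {c, e, f, h}
Tree: B1–B2, B1–B3, B2–B4, B4–B5, B3–B6
Each bag holds 4 vertices, so the decomposition has width 3, which upper-bounds the treewidth. On the other hand G contains the 4-clique {d, f, g, h}. A clique must lie in a single bag of any decomposition, so no decomposition can have width below 3. Therefore the treewidth is 3.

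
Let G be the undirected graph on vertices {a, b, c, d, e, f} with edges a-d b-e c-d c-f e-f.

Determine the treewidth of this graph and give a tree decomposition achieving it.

The largest bag has 2 vertices, giving width 1; this decomposition certifies tw(G) ≤ 1. G has an edge, so its treewidth is at least 1. Combining the bounds, tw(G) = 1.

Treewidth 1.
One such decomposition:
Bags: B1 = {c, f}  B2 = {c, d}  B3 = {e, f}  B4 = {a, d}  B5 = {b, e}
Tree: B1–B2, B1–B3, B2–B4, B3–B5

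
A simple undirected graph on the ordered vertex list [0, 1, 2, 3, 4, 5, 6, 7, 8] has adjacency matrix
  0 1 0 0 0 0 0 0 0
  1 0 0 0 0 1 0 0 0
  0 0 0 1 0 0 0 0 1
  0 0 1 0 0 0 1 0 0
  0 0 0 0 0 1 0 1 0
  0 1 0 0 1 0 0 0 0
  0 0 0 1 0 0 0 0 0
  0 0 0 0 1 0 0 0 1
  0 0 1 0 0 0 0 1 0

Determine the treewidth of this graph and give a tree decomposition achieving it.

Every bag has size at most 2, so the width is 2 − 1 = 1 and tw(G) ≤ 1. G has an edge, so its treewidth is at least 1. Combining the bounds, tw(G) = 1.

Treewidth 1.
Bags: B1 = {0, 1}  B2 = {1, 5}  B3 = {4, 5}  B4 = {4, 7}  B5 = {7, 8}  B6 = {2, 8}  B7 = {2, 3}  B8 = {3, 6}
Tree: B1–B2, B2–B3, B3–B4, B4–B5, B5–B6, B6–B7, B7–B8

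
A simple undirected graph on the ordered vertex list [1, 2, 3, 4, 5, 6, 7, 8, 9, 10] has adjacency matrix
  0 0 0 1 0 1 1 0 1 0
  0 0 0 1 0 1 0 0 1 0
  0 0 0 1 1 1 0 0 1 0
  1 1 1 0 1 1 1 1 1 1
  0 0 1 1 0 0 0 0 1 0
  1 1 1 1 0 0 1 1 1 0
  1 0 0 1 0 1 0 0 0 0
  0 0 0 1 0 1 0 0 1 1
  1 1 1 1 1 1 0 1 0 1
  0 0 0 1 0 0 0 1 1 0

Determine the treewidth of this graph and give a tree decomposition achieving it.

Treewidth 3.
Bags: B1 = {1, 4, 6, 9}  B2 = {2, 4, 6, 9}  B3 = {1, 4, 6, 7}  B4 = {4, 6, 8, 9}  B5 = {3, 4, 6, 9}  B6 = {4, 8, 9, 10}  B7 = {3, 4, 5, 9}
Tree: B1–B2, B1–B3, B1–B4, B4–B5, B4–B6, B5–B7

Each bag holds 4 vertices, so the decomposition has width 3, which upper-bounds the treewidth. For the lower bound, the 4 vertices {4, 8, 9, 10} are pairwise adjacent, and any tree decomposition puts a clique entirely inside one bag — forcing width ≥ 3. The upper and lower bounds meet at 3, so that is the treewidth.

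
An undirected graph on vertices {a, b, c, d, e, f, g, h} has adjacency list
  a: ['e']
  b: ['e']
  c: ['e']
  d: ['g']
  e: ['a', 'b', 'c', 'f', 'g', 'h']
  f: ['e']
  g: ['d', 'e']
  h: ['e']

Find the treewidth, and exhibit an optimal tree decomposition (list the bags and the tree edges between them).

Treewidth 1.
One such decomposition:
Bags: B1 = {b, e}  B2 = {e, f}  B3 = {a, e}  B4 = {e, g}  B5 = {c, e}  B6 = {d, g}  B7 = {e, h}
Tree: B1–B2, B1–B3, B3–B4, B1–B5, B4–B6, B3–B7

Every bag has size at most 2, so the width is 2 − 1 = 1 and tw(G) ≤ 1. G has an edge, so its treewidth is at least 1. Therefore the treewidth is 1.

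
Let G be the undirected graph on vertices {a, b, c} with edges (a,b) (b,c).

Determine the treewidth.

A width-1 tree decomposition is:
Bags: B1 = {a, b}  B2 = {b, c}
Tree: B1–B2
The largest bag has 2 vertices, giving width 1; this decomposition certifies tw(G) ≤ 1. Since G has at least one edge (e.g. b–a), it is not an edgeless graph, so tw(G) ≥ 1. Hence tw(G) = 1 exactly.

1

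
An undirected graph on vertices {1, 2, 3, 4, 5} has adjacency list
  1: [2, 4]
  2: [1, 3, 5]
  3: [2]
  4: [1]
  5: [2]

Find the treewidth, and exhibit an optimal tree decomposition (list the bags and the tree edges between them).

Treewidth 1.
One optimal decomposition is:
Bags: B1 = {2, 3}  B2 = {1, 2}  B3 = {2, 5}  B4 = {1, 4}
Tree: B1–B2, B1–B3, B2–B4

Every bag has size at most 2, so the width is 2 − 1 = 1 and tw(G) ≤ 1. G has an edge, so its treewidth is at least 1. Therefore the treewidth is 1.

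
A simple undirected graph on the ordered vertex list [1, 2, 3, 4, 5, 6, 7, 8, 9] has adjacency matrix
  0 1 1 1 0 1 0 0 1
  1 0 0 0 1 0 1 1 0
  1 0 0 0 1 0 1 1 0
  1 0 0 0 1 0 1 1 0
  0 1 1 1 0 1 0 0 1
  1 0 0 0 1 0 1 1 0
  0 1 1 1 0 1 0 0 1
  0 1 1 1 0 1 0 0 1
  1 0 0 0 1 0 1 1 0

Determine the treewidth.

A width-4 tree decomposition is:
Bags: B1 = {1, 2, 5, 7, 8}  B2 = {1, 5, 6, 7, 8}  B3 = {1, 3, 5, 7, 8}  B4 = {1, 5, 7, 8, 9}  B5 = {1, 4, 5, 7, 8}
Tree: B1–B2, B2–B3, B3–B4, B4–B5
The largest bag has 5 vertices, giving width 4; this decomposition certifies tw(G) ≤ 4. For the lower bound: the 5 vertex sets {1,2}, {6,8}, {3,7}, {5}, {9} are disjoint, each induces a connected subgraph, and every pair is joined by at least one edge of G. Contracting each set to a single vertex therefore yields K_{5} as a minor, and since treewidth is minor-monotone, tw(G) ≥ tw(K_{5}) = 4. Combining the bounds, tw(G) = 4.

4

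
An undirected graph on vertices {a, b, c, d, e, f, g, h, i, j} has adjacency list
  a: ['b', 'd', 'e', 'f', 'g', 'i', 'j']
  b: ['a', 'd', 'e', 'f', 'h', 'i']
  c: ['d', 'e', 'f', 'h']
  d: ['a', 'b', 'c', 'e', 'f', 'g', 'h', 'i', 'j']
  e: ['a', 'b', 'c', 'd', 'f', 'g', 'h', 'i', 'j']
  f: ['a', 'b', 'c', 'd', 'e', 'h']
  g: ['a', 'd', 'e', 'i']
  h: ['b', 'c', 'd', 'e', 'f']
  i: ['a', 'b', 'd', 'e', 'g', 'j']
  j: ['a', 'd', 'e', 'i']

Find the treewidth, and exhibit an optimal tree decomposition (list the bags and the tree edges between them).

Every bag has size at most 5, so the width is 5 − 1 = 4 and tw(G) ≤ 4. For the lower bound, the 5 vertices {c, d, e, f, h} are pairwise adjacent, and any tree decomposition puts a clique entirely inside one bag — forcing width ≥ 4. Combining the bounds, tw(G) = 4.

Treewidth 4.
Bags: B1 = {a, b, d, e, i}  B2 = {a, b, d, e, f}  B3 = {b, d, e, f, h}  B4 = {a, d, e, i, j}  B5 = {c, d, e, f, h}  B6 = {a, d, e, g, i}
Tree: B1–B2, B2–B3, B1–B4, B3–B5, B4–B6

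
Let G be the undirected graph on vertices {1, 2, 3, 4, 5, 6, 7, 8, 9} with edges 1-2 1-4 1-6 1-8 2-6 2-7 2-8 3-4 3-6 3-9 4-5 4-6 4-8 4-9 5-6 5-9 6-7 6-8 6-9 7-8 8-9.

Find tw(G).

3

A width-3 tree decomposition is:
Bags: B1 = {4, 6, 8, 9}  B2 = {1, 4, 6, 8}  B3 = {4, 5, 6, 9}  B4 = {3, 4, 6, 9}  B5 = {1, 2, 6, 8}  B6 = {2, 6, 7, 8}
Tree: B1–B2, B1–B3, B3–B4, B2–B5, B5–B6
Every bag has size at most 4, so the width is 4 − 1 = 3 and tw(G) ≤ 3. For the lower bound, the 4 vertices {1, 2, 6, 8} are pairwise adjacent, and any tree decomposition puts a clique entirely inside one bag — forcing width ≥ 3. Therefore the treewidth is 3.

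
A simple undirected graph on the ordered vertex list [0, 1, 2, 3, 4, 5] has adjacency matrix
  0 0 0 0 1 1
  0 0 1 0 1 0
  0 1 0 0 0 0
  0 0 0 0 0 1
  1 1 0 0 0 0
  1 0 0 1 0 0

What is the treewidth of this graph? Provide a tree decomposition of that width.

Treewidth 1.
Bags: B1 = {1, 2}  B2 = {1, 4}  B3 = {0, 4}  B4 = {0, 5}  B5 = {3, 5}
Tree: B1–B2, B2–B3, B3–B4, B4–B5

Each bag holds 2 vertices, so the decomposition has width 1, which upper-bounds the treewidth. Any graph with an edge has treewidth ≥ 1, and G has the edge 2–1. Therefore the treewidth is 1.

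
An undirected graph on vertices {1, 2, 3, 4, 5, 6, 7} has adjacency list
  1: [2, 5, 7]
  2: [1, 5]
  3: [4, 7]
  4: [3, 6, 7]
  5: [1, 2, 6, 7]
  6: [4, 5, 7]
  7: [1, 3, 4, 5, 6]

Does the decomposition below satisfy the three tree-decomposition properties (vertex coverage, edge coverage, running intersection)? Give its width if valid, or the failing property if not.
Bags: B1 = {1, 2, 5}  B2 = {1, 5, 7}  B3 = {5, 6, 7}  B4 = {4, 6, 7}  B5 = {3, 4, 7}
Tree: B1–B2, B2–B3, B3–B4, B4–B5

Yes; width 2.

Vertex coverage: the bags together contain {1, 2, 3, 4, 5, 6, 7}, the full vertex set. Edge coverage: each edge of G has both endpoints in at least one bag. Running intersection: for every vertex, the bags containing it form a connected subtree. All three properties hold, so this is a valid tree decomposition of width max|bag| − 1 = 2, and hence tw(G) ≤ 2.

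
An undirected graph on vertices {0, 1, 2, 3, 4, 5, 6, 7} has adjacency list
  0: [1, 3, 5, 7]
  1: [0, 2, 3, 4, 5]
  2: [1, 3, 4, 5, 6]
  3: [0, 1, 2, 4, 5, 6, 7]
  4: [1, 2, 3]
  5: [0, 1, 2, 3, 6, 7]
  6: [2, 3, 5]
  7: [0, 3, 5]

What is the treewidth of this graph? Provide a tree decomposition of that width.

Treewidth 3.
One optimal decomposition is:
Bags: B1 = {0, 1, 3, 5}  B2 = {1, 2, 3, 5}  B3 = {0, 3, 5, 7}  B4 = {2, 3, 5, 6}  B5 = {1, 2, 3, 4}
Tree: B1–B2, B1–B3, B2–B4, B2–B5

Every bag has size at most 4, so the width is 4 − 1 = 3 and tw(G) ≤ 3. Conversely, {1, 2, 3, 4} is a clique of size 4, and the vertices of any clique must share a bag in every tree decomposition; so some bag has ≥ 4 vertices and tw(G) ≥ 3. Combining the bounds, tw(G) = 3.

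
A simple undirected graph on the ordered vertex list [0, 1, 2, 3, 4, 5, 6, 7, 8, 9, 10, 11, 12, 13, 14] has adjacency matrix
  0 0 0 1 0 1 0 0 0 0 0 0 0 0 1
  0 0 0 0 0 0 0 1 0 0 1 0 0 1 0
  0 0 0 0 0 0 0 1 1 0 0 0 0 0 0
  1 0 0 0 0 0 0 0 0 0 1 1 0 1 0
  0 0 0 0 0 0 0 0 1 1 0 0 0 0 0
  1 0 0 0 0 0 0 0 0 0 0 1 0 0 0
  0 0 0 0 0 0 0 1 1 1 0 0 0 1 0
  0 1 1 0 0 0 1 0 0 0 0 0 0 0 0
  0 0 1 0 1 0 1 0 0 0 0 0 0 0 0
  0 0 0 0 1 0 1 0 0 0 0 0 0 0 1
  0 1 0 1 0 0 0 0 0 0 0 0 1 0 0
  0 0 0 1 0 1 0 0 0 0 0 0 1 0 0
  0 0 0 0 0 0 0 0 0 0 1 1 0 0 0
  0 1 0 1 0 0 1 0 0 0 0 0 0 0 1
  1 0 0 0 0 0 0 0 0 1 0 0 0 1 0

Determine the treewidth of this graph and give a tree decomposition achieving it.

Treewidth 3.
One such decomposition:
Bags: B1 = {2, 4, 8, 9}  B2 = {2, 6, 8, 9}  B3 = {2, 6, 7, 9}  B4 = {6, 7, 9, 14}  B5 = {6, 7, 13, 14}  B6 = {1, 7, 13, 14}  B7 = {0, 1, 13, 14}  B8 = {0, 1, 3, 13}  B9 = {0, 1, 3, 10}  B10 = {0, 3, 5, 10}  B11 = {3, 5, 10, 11}  B12 = {5, 10, 11, 12}
Tree: B1–B2, B2–B3, B3–B4, B4–B5, B5–B6, B6–B7, B7–B8, B8–B9, B9–B10, B10–B11, B11–B12

Every bag has size at most 4, so the width is 4 − 1 = 3 and tw(G) ≤ 3. For the lower bound: the 4 vertex sets {2,4,8}, {9}, {6}, {1,7,13,14} are disjoint, each induces a connected subgraph, and every pair is joined by at least one edge of G. Contracting each set to a single vertex therefore yields K_{4} as a minor, and since treewidth is minor-monotone, tw(G) ≥ tw(K_{4}) = 3. Combining the bounds, tw(G) = 3.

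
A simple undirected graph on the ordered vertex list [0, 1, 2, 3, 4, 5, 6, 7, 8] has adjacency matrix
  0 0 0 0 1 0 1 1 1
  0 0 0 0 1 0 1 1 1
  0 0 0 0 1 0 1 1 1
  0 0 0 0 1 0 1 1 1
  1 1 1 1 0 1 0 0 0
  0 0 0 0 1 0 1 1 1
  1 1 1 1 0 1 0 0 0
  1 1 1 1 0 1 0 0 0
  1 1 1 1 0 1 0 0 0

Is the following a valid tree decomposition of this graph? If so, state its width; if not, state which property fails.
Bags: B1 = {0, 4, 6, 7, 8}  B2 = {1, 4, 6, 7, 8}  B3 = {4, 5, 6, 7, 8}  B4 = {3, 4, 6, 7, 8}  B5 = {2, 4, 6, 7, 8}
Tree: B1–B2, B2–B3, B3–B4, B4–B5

Yes; width 4.

Checking the three conditions: (i) the bags cover all of {0, 1, 2, 3, 4, 5, 6, 7, 8}; (ii) for each edge, some bag contains both endpoints; (iii) the bags containing any fixed vertex form a subtree. All hold, so the decomposition is valid with width 5 − 1 = 4.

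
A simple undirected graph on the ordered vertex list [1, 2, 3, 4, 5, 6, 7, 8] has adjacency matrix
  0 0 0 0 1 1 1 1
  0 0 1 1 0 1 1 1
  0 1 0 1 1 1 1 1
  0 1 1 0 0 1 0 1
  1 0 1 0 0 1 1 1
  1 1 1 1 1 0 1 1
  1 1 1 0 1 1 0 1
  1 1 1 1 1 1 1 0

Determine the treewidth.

4

A width-4 tree decomposition is:
Bags: B1 = {3, 5, 6, 7, 8}  B2 = {2, 3, 6, 7, 8}  B3 = {2, 3, 4, 6, 8}  B4 = {1, 5, 6, 7, 8}
Tree: B1–B2, B2–B3, B1–B4
Every bag has size at most 5, so the width is 5 − 1 = 4 and tw(G) ≤ 4. On the other hand G contains the 5-clique {1, 5, 6, 7, 8}. A clique must lie in a single bag of any decomposition, so no decomposition can have width below 4. Therefore the treewidth is 4.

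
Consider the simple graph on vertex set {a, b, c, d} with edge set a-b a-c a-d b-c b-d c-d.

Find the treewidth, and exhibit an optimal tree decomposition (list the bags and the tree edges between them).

Treewidth 3.
One optimal decomposition is:
Bags: B1 = {a, b, c, d}
Tree: (single bag)

A single bag containing all 4 vertices is trivially a valid decomposition of width 3. Conversely, {a, b, c, d} is a clique of size 4, and the vertices of any clique must share a bag in every tree decomposition; so some bag has ≥ 4 vertices and tw(G) ≥ 3. Therefore the treewidth is 3.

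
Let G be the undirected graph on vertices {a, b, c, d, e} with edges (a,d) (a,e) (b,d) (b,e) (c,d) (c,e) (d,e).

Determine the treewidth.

A width-2 tree decomposition is:
Bags: B1 = {b, d, e}  B2 = {c, d, e}  B3 = {a, d, e}
Tree: B1–B2, B1–B3
Each bag holds 3 vertices, so the decomposition has width 2, which upper-bounds the treewidth. For the lower bound, the 3 vertices {c, d, e} are pairwise adjacent, and any tree decomposition puts a clique entirely inside one bag — forcing width ≥ 2. Hence tw(G) = 2 exactly.

2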